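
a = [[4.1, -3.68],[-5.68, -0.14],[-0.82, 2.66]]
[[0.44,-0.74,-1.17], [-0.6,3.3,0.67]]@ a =[[6.97, -4.63], [-21.75, 3.53]]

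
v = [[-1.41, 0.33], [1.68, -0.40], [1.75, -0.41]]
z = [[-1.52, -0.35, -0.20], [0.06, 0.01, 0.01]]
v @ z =[[2.16,0.50,0.29], [-2.58,-0.59,-0.34], [-2.68,-0.62,-0.35]]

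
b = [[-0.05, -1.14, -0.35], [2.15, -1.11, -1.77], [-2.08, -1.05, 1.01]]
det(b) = 0.026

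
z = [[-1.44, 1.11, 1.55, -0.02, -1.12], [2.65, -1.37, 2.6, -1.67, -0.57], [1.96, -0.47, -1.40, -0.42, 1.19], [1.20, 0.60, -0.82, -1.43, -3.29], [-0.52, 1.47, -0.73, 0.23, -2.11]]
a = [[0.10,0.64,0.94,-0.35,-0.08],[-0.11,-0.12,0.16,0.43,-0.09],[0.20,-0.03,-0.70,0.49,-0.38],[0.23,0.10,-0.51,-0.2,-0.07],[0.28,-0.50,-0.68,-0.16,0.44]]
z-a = [[-1.54, 0.47, 0.61, 0.33, -1.04], [2.76, -1.25, 2.44, -2.10, -0.48], [1.76, -0.44, -0.70, -0.91, 1.57], [0.97, 0.50, -0.31, -1.23, -3.22], [-0.8, 1.97, -0.05, 0.39, -2.55]]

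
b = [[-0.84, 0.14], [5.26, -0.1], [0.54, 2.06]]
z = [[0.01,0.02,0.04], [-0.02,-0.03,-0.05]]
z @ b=[[0.12, 0.08], [-0.17, -0.1]]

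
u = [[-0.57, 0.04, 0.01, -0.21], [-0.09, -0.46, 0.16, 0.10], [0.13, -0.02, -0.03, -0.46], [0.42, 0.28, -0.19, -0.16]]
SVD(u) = [[-0.51, 0.76, 0.14, 0.38], [-0.44, -0.44, -0.60, 0.51], [0.25, 0.47, -0.79, -0.31], [0.70, 0.12, 0.01, 0.71]] @ diag([0.8000427328150358, 0.5882468410186414, 0.42938462382617365, 0.04273317824703603]) @ [[0.82, 0.46, -0.27, -0.2],[-0.48, 0.43, -0.17, -0.74],[-0.29, 0.7, -0.17, 0.63],[-0.1, -0.34, -0.93, 0.08]]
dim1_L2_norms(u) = [0.61, 0.51, 0.48, 0.56]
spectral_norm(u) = 0.80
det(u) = -0.01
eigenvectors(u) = [[(-0.53+0j), -0.53-0.00j, (0.11+0j), -0.05+0.00j], [0.32-0.41j, (0.32+0.41j), 0.19+0.00j, 0.58+0.00j], [(0.02+0.42j), 0.02-0.42j, (0.93+0j), 0.78+0.00j], [0.06+0.51j, (0.06-0.51j), (-0.28+0j), (0.24+0j)]]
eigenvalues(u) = [(-0.57+0.22j), (-0.57-0.22j), (0.12+0j), (-0.19+0j)]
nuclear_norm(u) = 1.86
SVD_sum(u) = [[-0.33, -0.19, 0.11, 0.08], [-0.29, -0.16, 0.09, 0.07], [0.16, 0.09, -0.05, -0.04], [0.46, 0.26, -0.15, -0.11]] + [[-0.22, 0.19, -0.07, -0.33],[0.12, -0.11, 0.04, 0.19],[-0.13, 0.12, -0.05, -0.2],[-0.03, 0.03, -0.01, -0.05]] + [[-0.02, 0.04, -0.01, 0.04], [0.08, -0.18, 0.04, -0.16], [0.1, -0.24, 0.06, -0.21], [-0.00, 0.0, -0.0, 0.0]] + [[-0.00, -0.01, -0.02, 0.0], [-0.00, -0.01, -0.02, 0.00], [0.0, 0.0, 0.01, -0.0], [-0.00, -0.01, -0.03, 0.0]]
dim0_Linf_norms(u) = [0.57, 0.46, 0.19, 0.46]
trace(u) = -1.22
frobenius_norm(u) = 1.08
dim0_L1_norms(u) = [1.21, 0.8, 0.39, 0.93]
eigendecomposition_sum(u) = [[(-0.29+0.2j), (0.02+0.17j), -0.00-0.09j, -0.10-0.09j],  [0.02-0.34j, (-0.14-0.09j), 0.07+0.05j, (0.13-0.03j)],  [(0.17+0.22j), (0.13-0.02j), -0.07+0.00j, -0.07+0.08j],  [0.22+0.25j, (0.16-0.04j), -0.08+0.01j, -0.07+0.11j]] + [[-0.29-0.20j, 0.02-0.17j, -0.00+0.09j, -0.10+0.09j], [0.02+0.34j, -0.14+0.09j, 0.07-0.05j, 0.13+0.03j], [0.17-0.22j, (0.13+0.02j), -0.07-0.00j, (-0.07-0.08j)], [0.22-0.25j, (0.16+0.04j), -0.08-0.01j, -0.07-0.11j]] + [[(-0.01-0j), (-0.01-0j), 0.01+0.00j, -0.02+0.00j], [-0.01-0.00j, -0.02-0.00j, 0.02+0.00j, (-0.03+0j)], [-0.06-0.00j, -0.08-0.00j, (0.1+0j), (-0.14+0j)], [0.02+0.00j, 0.02+0.00j, (-0.03-0j), 0.04-0.00j]] + [[0.01+0.00j, (0.01+0j), -0.00-0.00j, (0.01-0j)], [-0.11-0.00j, (-0.16-0j), 0.01+0.00j, (-0.13+0j)], [(-0.15-0j), -0.21-0.00j, 0.01+0.00j, -0.18+0.00j], [-0.05-0.00j, (-0.06-0j), 0j, -0.05+0.00j]]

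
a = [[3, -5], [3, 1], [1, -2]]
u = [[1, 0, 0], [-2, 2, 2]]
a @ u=[[13, -10, -10], [1, 2, 2], [5, -4, -4]]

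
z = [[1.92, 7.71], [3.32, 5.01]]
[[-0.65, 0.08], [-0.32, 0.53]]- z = [[-2.57, -7.63], [-3.64, -4.48]]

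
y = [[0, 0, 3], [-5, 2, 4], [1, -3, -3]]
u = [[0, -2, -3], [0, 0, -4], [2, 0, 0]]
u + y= [[0, -2, 0], [-5, 2, 0], [3, -3, -3]]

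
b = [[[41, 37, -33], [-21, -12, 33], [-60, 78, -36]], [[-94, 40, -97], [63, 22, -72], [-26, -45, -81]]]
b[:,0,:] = [[41, 37, -33], [-94, 40, -97]]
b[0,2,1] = 78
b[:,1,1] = [-12, 22]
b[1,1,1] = 22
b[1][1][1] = 22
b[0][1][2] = 33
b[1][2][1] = -45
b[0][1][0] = -21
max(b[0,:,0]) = 41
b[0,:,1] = [37, -12, 78]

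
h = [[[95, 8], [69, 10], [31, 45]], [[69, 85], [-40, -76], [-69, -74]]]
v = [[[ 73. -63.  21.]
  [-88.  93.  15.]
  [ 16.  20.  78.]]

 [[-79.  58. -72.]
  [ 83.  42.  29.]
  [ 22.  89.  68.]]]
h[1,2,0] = -69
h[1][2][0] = -69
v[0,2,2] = 78.0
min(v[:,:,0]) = -88.0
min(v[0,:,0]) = -88.0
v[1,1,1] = 42.0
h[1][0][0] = 69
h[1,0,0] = 69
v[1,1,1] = 42.0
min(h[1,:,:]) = -76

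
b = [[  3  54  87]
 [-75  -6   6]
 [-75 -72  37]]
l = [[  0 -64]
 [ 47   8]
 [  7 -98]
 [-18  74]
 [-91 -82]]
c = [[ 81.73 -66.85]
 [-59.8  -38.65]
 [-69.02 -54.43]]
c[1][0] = -59.8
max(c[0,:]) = 81.73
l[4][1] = -82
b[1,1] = -6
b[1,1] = -6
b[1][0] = -75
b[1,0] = -75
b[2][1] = -72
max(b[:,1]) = 54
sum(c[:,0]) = -47.08999999999999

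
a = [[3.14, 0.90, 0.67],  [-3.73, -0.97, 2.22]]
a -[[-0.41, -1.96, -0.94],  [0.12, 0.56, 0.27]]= [[3.55,2.86,1.61], [-3.85,-1.53,1.95]]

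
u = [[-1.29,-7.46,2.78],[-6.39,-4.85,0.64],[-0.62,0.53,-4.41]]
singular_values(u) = [10.61, 5.33, 2.97]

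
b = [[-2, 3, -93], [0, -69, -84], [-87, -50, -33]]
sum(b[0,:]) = -92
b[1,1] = -69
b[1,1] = -69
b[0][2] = -93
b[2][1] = -50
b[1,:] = [0, -69, -84]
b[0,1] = 3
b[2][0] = -87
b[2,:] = [-87, -50, -33]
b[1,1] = -69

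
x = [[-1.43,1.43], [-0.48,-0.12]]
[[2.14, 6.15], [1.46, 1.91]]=x @ [[-2.74, -4.05],[-1.24, 0.25]]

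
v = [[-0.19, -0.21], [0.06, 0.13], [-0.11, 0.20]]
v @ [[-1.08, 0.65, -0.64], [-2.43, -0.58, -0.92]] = [[0.72, -0.00, 0.31], [-0.38, -0.04, -0.16], [-0.37, -0.19, -0.11]]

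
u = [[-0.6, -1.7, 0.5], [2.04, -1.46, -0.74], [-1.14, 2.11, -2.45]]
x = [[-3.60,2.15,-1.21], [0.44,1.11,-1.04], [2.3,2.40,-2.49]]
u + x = [[-4.2, 0.45, -0.71],[2.48, -0.35, -1.78],[1.16, 4.51, -4.94]]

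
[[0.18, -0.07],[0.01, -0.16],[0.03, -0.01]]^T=[[0.18, 0.01, 0.03], [-0.07, -0.16, -0.01]]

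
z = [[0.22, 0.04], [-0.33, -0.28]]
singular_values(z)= [0.48, 0.1]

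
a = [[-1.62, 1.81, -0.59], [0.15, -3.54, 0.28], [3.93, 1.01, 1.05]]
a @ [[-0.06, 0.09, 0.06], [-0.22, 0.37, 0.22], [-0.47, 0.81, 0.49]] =[[-0.02, 0.05, 0.01], [0.64, -1.07, -0.63], [-0.95, 1.58, 0.97]]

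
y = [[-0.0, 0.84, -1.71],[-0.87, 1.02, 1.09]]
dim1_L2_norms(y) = [1.91, 1.73]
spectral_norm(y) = 2.09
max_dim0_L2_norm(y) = 2.03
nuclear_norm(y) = 3.59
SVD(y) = [[-0.81,  0.59],[0.59,  0.81]] @ diag([2.0892390637539244, 1.500060043626463]) @ [[-0.25, -0.04, 0.97],[-0.47, 0.88, -0.09]]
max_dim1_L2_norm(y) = 1.91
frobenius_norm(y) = 2.57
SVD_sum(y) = [[0.41, 0.06, -1.63], [-0.3, -0.05, 1.19]] + [[-0.41, 0.78, -0.08],[-0.57, 1.07, -0.10]]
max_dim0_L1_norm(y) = 2.8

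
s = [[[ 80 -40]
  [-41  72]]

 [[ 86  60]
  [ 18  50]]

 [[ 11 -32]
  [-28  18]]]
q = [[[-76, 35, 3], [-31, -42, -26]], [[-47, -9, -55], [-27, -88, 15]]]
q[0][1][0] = -31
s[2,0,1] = -32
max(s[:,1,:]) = 72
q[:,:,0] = [[-76, -31], [-47, -27]]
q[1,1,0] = -27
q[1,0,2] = -55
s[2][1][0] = -28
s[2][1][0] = -28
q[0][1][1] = -42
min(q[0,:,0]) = -76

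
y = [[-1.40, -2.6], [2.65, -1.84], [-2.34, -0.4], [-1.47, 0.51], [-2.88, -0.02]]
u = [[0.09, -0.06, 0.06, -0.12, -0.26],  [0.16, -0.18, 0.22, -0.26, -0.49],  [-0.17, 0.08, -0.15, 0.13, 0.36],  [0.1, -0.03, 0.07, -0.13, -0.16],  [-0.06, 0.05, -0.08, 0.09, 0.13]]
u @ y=[[0.5, -0.20], [0.58, -0.3], [-0.43, 0.41], [0.27, -0.3], [-0.1, 0.14]]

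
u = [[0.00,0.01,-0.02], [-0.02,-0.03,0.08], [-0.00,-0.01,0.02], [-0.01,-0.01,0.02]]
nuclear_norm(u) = 0.11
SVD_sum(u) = [[0.0, 0.01, -0.02],[-0.02, -0.03, 0.08],[-0.0, -0.01, 0.02],[-0.01, -0.01, 0.02]] + [[-0.0,0.00,-0.0], [-0.00,0.0,-0.00], [0.0,-0.0,0.0], [-0.0,0.0,-0.00]] + [[0.00,0.0,0.00], [0.0,0.00,0.0], [-0.00,-0.0,-0.00], [-0.0,-0.00,-0.00]]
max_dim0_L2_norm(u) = 0.09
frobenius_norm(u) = 0.10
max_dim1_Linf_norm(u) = 0.08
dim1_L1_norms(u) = [0.03, 0.13, 0.03, 0.04]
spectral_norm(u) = 0.10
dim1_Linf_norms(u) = [0.02, 0.08, 0.02, 0.02]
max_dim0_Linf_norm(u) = 0.08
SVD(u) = [[-0.23, -0.59, 0.31], [0.91, -0.15, 0.38], [0.23, 0.59, -0.31], [0.25, -0.53, -0.81]] @ diag([0.09599144996531735, 0.008596032811111631, 0.003427791339371283]) @ [[-0.22, -0.36, 0.91], [0.96, -0.24, 0.13], [0.17, 0.90, 0.40]]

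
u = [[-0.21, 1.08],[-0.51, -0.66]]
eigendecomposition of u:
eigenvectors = [[(0.82+0j), 0.82-0.00j], [(-0.17+0.54j), (-0.17-0.54j)]]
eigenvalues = [(-0.43+0.71j), (-0.43-0.71j)]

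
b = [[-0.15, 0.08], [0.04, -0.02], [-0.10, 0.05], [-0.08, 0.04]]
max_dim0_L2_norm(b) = 0.2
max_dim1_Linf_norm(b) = 0.15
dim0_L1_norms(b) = [0.37, 0.19]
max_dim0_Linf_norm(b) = 0.15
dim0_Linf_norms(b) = [0.15, 0.08]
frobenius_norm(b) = 0.23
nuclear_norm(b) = 0.23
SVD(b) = [[-0.75, -0.66], [0.20, -0.22], [-0.49, 0.56], [-0.39, 0.45]] @ diag([0.22669636883831934, 0.002959113975611884]) @ [[0.89, -0.46],  [-0.46, -0.89]]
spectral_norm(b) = 0.23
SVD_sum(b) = [[-0.15, 0.08], [0.04, -0.02], [-0.10, 0.05], [-0.08, 0.04]] + [[0.00, 0.0], [0.00, 0.00], [-0.00, -0.00], [-0.00, -0.0]]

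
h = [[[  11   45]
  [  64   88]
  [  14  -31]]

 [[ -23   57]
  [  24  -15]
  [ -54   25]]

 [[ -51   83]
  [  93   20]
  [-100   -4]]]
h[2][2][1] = -4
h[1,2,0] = -54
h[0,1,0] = 64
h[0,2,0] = 14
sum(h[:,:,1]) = 268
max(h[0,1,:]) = 88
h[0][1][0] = 64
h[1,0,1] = 57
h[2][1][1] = 20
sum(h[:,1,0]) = 181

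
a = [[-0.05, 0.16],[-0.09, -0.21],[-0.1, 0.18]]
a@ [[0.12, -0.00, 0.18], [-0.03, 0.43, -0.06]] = [[-0.01, 0.07, -0.02], [-0.00, -0.09, -0.00], [-0.02, 0.08, -0.03]]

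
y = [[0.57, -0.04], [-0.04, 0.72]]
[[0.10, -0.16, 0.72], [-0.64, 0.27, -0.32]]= y@[[0.12, -0.26, 1.24],[-0.88, 0.36, -0.37]]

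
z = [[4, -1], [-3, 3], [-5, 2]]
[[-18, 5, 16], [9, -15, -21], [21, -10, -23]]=z@ [[-5, 0, 3], [-2, -5, -4]]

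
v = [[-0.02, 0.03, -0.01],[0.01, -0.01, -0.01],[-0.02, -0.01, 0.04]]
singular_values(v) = [0.05, 0.04, 0.0]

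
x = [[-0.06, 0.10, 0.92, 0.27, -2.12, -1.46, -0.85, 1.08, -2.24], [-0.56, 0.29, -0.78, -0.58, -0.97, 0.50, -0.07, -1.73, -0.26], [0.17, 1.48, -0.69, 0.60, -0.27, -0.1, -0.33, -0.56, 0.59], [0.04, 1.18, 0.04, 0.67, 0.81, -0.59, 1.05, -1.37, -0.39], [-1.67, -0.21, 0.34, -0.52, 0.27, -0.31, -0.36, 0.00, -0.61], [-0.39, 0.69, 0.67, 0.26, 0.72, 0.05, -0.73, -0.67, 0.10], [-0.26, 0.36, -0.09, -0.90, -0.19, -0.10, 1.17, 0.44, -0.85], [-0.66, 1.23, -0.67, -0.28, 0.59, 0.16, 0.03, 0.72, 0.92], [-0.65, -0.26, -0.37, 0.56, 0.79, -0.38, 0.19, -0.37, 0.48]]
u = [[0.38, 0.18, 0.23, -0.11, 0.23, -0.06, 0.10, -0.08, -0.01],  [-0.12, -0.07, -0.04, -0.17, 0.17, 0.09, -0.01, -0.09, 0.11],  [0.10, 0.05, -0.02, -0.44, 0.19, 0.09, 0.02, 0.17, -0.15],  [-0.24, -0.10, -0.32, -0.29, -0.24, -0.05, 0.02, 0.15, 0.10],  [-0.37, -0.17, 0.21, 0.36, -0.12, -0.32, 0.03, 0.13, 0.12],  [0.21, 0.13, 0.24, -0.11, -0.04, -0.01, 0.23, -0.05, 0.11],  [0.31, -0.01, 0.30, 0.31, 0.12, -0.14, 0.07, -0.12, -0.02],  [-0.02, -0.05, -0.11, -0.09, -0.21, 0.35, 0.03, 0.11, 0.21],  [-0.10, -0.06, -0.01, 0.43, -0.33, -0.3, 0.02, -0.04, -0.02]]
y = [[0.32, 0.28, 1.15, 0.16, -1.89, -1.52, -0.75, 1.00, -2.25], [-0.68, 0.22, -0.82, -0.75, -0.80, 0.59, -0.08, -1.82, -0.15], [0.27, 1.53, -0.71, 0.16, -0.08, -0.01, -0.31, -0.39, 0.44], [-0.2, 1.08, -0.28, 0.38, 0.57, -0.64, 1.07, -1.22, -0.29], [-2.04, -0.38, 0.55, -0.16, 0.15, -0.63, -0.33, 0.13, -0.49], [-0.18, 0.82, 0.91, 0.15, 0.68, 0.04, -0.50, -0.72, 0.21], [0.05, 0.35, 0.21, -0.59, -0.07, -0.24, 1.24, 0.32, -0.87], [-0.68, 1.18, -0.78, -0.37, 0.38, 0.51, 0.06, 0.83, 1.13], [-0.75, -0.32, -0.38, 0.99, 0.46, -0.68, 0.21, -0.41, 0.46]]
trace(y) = 2.93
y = x + u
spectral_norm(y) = 4.21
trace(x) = 2.90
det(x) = 0.00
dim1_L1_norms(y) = [9.32, 5.91, 3.9, 5.73, 4.86, 4.21, 3.94, 5.92, 4.66]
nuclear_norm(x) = 16.92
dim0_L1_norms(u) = [1.85, 0.82, 1.48, 2.31, 1.65, 1.41, 0.53, 0.94, 0.85]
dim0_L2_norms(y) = [2.43, 2.46, 2.12, 1.51, 2.32, 2.06, 1.94, 2.73, 2.81]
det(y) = -1.87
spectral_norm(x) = 4.21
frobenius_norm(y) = 6.89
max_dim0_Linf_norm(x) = 2.24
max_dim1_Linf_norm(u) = 0.44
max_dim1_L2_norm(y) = 3.75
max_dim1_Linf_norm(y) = 2.25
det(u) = -0.00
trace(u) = 0.03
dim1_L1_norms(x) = [9.1, 5.74, 4.79, 6.14, 4.29, 4.28, 4.36, 5.26, 4.05]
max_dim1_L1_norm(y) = 9.32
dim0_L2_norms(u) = [0.72, 0.32, 0.6, 0.87, 0.6, 0.6, 0.27, 0.34, 0.34]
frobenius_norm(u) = 1.66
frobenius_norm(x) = 6.80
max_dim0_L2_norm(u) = 0.87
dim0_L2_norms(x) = [2.05, 2.43, 1.76, 1.66, 2.79, 1.74, 2.0, 2.77, 2.79]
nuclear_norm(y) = 17.54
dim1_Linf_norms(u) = [0.38, 0.17, 0.44, 0.32, 0.37, 0.24, 0.31, 0.35, 0.43]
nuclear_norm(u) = 3.78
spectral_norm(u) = 1.07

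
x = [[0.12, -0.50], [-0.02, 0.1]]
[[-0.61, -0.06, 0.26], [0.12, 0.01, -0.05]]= x@[[-0.32, -0.03, 0.13],[1.15, 0.11, -0.49]]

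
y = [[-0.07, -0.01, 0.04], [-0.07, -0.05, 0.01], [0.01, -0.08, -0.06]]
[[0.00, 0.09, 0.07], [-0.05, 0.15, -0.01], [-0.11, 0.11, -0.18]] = y@ [[-0.57,-1.2,-1.06], [1.67,-1.39,1.84], [-0.48,-0.14,0.36]]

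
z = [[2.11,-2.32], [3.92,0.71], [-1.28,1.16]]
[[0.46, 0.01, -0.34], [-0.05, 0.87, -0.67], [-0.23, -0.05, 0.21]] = z @ [[0.02, 0.19, -0.17],[-0.18, 0.17, -0.01]]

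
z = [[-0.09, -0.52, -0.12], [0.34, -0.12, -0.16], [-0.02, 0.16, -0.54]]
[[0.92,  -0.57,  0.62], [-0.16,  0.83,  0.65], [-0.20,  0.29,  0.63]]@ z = [[-0.29, -0.31, -0.35], [0.28, 0.09, -0.46], [0.10, 0.17, -0.36]]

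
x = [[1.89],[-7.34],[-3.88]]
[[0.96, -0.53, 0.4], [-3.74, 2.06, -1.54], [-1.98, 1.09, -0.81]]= x @ [[0.51,-0.28,0.21]]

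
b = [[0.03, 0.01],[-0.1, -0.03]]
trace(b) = 0.00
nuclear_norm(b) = 0.11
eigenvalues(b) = [0.01j, -0.01j]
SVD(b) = [[-0.29, 0.96], [0.96, 0.29]] @ diag([0.10908326913195986, 0.0009167308680401589]) @ [[-0.96,-0.29], [-0.29,0.96]]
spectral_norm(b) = 0.11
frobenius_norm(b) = 0.11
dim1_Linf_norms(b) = [0.03, 0.1]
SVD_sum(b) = [[0.03,0.01], [-0.10,-0.03]] + [[-0.0, 0.00], [-0.00, 0.00]]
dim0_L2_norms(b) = [0.1, 0.03]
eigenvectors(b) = [[-0.29-0.10j, (-0.29+0.1j)], [0.95+0.00j, (0.95-0j)]]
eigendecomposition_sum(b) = [[0.02+0.01j, (0.01-0j)],[(-0.05+0j), (-0.02+0.01j)]] + [[0.02-0.01j, 0.01+0.00j],[(-0.05-0j), -0.02-0.01j]]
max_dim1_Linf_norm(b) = 0.1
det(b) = 0.00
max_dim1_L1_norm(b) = 0.13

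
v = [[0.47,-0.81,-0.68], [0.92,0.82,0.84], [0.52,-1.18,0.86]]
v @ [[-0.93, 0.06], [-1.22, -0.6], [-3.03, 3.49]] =[[2.61, -1.86], [-4.40, 2.49], [-1.65, 3.74]]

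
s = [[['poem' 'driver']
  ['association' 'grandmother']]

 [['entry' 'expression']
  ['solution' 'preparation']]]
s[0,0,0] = 'poem'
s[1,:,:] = [['entry', 'expression'], ['solution', 'preparation']]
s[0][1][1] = 'grandmother'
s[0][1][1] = 'grandmother'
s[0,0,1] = 'driver'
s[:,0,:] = [['poem', 'driver'], ['entry', 'expression']]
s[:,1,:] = [['association', 'grandmother'], ['solution', 'preparation']]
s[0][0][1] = 'driver'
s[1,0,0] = 'entry'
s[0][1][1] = 'grandmother'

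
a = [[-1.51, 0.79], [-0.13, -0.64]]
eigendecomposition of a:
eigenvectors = [[-0.98, -0.73], [-0.18, -0.68]]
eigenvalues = [-1.37, -0.78]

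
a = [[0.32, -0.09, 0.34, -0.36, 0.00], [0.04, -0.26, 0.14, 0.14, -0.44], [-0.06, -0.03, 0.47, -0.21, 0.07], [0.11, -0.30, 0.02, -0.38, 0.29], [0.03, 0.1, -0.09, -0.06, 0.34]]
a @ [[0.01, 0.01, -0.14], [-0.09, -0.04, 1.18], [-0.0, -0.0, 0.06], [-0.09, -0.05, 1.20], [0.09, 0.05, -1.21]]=[[0.04, 0.02, -0.56], [-0.03, -0.02, 0.40], [0.03, 0.01, -0.34], [0.09, 0.05, -1.18], [0.03, 0.02, -0.38]]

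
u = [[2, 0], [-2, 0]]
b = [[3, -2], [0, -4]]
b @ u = [[10, 0], [8, 0]]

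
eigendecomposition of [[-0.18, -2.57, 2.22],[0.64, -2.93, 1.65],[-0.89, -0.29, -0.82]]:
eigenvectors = [[-0.70+0.00j, (-0.7-0j), (-0.04+0j)], [-0.52+0.01j, -0.52-0.01j, 0.65+0.00j], [(-0.2-0.45j), (-0.2+0.45j), (0.76+0j)]]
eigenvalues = [(-1.45+1.45j), (-1.45-1.45j), (-1.02+0j)]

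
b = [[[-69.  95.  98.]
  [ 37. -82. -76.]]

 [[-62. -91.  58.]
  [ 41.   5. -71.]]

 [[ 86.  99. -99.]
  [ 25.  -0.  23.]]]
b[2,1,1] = -0.0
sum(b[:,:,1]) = 26.0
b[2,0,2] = -99.0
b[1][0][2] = 58.0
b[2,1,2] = 23.0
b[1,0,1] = -91.0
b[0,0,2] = 98.0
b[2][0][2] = -99.0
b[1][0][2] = 58.0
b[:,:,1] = [[95.0, -82.0], [-91.0, 5.0], [99.0, -0.0]]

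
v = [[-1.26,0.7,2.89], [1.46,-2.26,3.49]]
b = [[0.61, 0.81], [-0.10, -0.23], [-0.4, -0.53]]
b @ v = [[0.41, -1.40, 4.59], [-0.21, 0.45, -1.09], [-0.27, 0.92, -3.01]]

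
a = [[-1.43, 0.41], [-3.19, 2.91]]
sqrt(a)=[[-0.14+1.14j,(0.18-0.12j)], [-1.39+0.91j,(1.75-0.09j)]]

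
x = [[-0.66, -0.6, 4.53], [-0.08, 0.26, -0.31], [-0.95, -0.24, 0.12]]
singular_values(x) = [4.64, 0.95, 0.24]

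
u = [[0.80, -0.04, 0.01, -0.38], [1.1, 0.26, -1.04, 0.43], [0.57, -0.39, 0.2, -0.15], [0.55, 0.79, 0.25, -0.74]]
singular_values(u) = [1.74, 1.3, 0.82, 0.08]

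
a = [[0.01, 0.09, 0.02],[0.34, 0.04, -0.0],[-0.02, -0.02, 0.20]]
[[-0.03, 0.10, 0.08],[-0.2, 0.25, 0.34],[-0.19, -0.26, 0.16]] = a@[[-0.6, 0.58, 0.95],[-0.01, 1.31, 0.55],[-0.99, -1.11, 0.93]]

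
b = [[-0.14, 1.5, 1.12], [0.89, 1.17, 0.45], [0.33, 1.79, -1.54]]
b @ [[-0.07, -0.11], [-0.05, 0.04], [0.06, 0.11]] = [[0.00, 0.2], [-0.09, -0.0], [-0.20, -0.13]]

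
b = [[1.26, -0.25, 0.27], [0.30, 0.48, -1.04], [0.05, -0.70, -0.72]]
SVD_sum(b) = [[1.27, -0.29, 0.15], [0.06, -0.01, 0.01], [0.11, -0.03, 0.01]] + [[-0.01, -0.0, 0.11],[0.14, 0.04, -1.08],[0.09, 0.03, -0.69]] + [[0.01,0.04,0.0], [0.1,0.45,0.03], [-0.15,-0.70,-0.05]]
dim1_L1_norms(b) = [1.78, 1.82, 1.47]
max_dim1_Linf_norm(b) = 1.26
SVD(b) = [[-0.99, -0.09, 0.05], [-0.05, 0.84, 0.54], [-0.09, 0.53, -0.84]] @ diag([1.313704133962027, 1.294771770413442, 0.8565322591423635]) @ [[-0.97,  0.22,  -0.12], [0.13,  0.04,  -0.99], [0.21,  0.97,  0.07]]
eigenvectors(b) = [[0.77+0.00j, 0.77-0.00j, (-0.04+0j)],  [(0.39-0.46j), 0.39+0.46j, 0.54+0.00j],  [-0.11+0.19j, -0.11-0.19j, (0.84+0j)]]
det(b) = -1.46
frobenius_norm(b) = 2.03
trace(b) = 1.02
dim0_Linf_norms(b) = [1.26, 0.7, 1.04]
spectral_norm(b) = 1.31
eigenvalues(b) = [(1.09+0.22j), (1.09-0.22j), (-1.17+0j)]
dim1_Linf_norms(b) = [1.26, 1.04, 0.72]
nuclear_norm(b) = 3.47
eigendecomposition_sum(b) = [[(0.63-0.32j), (-0.13+0.71j), (0.11-0.47j)],[(0.13-0.54j), 0.36+0.45j, -0.23-0.31j],[-0.01+0.20j, (-0.16-0.13j), 0.10+0.09j]] + [[(0.63+0.32j), -0.13-0.71j, 0.11+0.47j], [(0.13+0.54j), (0.36-0.45j), (-0.23+0.31j)], [-0.01-0.20j, (-0.16+0.13j), 0.10-0.09j]] + [[(-0+0j),(0.02-0j),0.04-0.00j], [0.04-0.00j,(-0.24+0j),-0.59+0.00j], [(0.07-0j),-0.38+0.00j,(-0.92+0j)]]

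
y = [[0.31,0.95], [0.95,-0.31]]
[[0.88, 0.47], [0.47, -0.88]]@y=[[0.72, 0.69], [-0.69, 0.72]]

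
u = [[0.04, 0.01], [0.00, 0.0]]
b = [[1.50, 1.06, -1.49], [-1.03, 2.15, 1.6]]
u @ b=[[0.05,  0.06,  -0.04], [0.00,  0.0,  0.00]]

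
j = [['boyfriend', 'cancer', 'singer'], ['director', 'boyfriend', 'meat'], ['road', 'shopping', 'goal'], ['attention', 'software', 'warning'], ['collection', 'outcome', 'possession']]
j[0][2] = 'singer'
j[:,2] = ['singer', 'meat', 'goal', 'warning', 'possession']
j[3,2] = 'warning'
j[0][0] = 'boyfriend'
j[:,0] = ['boyfriend', 'director', 'road', 'attention', 'collection']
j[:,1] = ['cancer', 'boyfriend', 'shopping', 'software', 'outcome']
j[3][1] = 'software'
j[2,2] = 'goal'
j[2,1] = 'shopping'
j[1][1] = 'boyfriend'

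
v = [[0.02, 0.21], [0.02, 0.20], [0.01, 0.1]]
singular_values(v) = [0.31, 0.0]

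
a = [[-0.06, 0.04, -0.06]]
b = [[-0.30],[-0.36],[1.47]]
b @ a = [[0.02, -0.01, 0.02], [0.02, -0.01, 0.02], [-0.09, 0.06, -0.09]]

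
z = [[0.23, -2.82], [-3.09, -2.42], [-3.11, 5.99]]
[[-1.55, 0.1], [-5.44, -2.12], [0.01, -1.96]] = z @ [[1.25,0.67], [0.65,0.02]]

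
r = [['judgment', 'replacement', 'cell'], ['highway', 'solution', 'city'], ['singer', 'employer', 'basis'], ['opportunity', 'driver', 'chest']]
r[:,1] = ['replacement', 'solution', 'employer', 'driver']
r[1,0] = 'highway'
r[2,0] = 'singer'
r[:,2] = ['cell', 'city', 'basis', 'chest']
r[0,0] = 'judgment'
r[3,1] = 'driver'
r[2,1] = 'employer'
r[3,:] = ['opportunity', 'driver', 'chest']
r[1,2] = 'city'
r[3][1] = 'driver'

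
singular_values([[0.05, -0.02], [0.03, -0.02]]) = [0.06, 0.01]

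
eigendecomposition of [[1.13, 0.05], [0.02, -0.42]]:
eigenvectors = [[1.0,-0.03], [0.01,1.0]]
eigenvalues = [1.13, -0.42]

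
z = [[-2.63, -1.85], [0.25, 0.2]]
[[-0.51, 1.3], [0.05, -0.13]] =z@[[0.16,-0.41],[0.05,-0.12]]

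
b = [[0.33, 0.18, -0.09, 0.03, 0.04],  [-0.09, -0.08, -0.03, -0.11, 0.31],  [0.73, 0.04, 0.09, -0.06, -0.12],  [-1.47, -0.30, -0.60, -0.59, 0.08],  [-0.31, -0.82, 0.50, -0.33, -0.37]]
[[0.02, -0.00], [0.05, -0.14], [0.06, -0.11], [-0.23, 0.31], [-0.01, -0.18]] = b@[[0.12,  -0.17],[-0.11,  0.19],[0.08,  -0.38],[0.10,  0.13],[0.2,  -0.43]]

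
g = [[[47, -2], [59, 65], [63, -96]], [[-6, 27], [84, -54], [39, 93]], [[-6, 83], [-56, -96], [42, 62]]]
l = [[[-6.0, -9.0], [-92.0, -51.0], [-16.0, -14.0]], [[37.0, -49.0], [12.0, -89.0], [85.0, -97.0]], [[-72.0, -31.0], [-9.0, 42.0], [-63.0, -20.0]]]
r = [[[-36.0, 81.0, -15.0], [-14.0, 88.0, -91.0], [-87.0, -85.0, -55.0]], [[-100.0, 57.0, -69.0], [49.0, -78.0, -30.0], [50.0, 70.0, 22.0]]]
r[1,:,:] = [[-100.0, 57.0, -69.0], [49.0, -78.0, -30.0], [50.0, 70.0, 22.0]]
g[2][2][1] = 62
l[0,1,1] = -51.0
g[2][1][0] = -56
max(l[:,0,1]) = -9.0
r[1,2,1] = 70.0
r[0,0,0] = -36.0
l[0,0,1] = -9.0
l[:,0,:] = [[-6.0, -9.0], [37.0, -49.0], [-72.0, -31.0]]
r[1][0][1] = 57.0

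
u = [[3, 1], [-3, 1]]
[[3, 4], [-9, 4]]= u @ [[2, 0], [-3, 4]]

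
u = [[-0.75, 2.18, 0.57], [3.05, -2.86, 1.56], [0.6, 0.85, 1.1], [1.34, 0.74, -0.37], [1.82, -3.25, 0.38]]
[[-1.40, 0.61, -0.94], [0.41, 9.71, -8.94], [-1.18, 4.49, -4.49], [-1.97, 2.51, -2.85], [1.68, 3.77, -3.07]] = u @ [[-0.88, 2.32, -2.39], [-0.99, 0.43, -0.66], [0.17, 2.48, -2.27]]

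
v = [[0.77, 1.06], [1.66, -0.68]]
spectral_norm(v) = 1.84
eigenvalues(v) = [1.56, -1.47]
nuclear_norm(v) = 3.08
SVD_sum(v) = [[0.57,  -0.10], [1.73,  -0.30]] + [[0.20, 1.16], [-0.07, -0.38]]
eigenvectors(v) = [[0.8,-0.43], [0.60,0.90]]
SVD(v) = [[-0.31, -0.95],[-0.95, 0.31]] @ diag([1.8445327248952463, 1.2378202724105458]) @ [[-0.99, 0.17],[-0.17, -0.99]]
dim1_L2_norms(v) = [1.31, 1.79]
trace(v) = 0.09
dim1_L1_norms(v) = [1.83, 2.34]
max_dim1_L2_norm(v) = 1.79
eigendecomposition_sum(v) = [[1.15,0.55],[0.85,0.41]] + [[-0.38, 0.51], [0.81, -1.09]]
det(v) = -2.28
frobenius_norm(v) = 2.22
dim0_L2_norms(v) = [1.83, 1.26]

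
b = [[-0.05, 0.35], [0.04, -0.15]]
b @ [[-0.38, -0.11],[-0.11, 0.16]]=[[-0.02, 0.06], [0.0, -0.03]]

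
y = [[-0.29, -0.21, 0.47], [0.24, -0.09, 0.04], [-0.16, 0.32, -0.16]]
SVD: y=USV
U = [[-0.93, 0.3, 0.23], [0.01, -0.60, 0.8], [0.38, 0.74, 0.55]]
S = [0.62, 0.42, 0.09]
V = [[0.34, 0.5, -0.79], [-0.84, 0.55, -0.01], [0.43, 0.67, 0.61]]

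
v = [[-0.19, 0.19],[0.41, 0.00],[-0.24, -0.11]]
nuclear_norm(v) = 0.73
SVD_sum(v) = [[-0.2, 0.01],[0.41, -0.02],[-0.23, 0.01]] + [[0.01,0.18], [0.0,0.02], [-0.01,-0.12]]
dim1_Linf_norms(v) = [0.19, 0.41, 0.24]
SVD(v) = [[-0.39, -0.83], [0.8, -0.08], [-0.46, 0.55]] @ diag([0.512093342633481, 0.21854154852217042]) @ [[1.0, -0.05], [-0.05, -1.0]]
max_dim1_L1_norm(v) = 0.41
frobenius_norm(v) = 0.56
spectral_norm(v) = 0.51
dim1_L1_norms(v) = [0.38, 0.41, 0.35]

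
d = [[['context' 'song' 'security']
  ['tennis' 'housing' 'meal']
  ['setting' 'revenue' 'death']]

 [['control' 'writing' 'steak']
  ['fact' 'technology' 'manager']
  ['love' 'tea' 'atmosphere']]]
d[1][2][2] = 'atmosphere'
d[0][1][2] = 'meal'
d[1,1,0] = 'fact'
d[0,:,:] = [['context', 'song', 'security'], ['tennis', 'housing', 'meal'], ['setting', 'revenue', 'death']]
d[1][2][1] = 'tea'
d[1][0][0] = 'control'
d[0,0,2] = 'security'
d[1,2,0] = 'love'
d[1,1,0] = 'fact'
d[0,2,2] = 'death'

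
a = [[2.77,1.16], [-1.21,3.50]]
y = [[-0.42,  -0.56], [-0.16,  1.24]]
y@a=[[-0.49, -2.45],[-1.94, 4.15]]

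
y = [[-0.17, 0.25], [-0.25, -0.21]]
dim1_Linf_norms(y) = [0.25, 0.25]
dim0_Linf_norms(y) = [0.25, 0.25]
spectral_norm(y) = 0.33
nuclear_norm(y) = 0.63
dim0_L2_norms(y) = [0.3, 0.33]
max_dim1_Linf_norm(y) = 0.25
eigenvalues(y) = [(-0.19+0.25j), (-0.19-0.25j)]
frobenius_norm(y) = 0.44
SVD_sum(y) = [[0.07, 0.13], [-0.13, -0.27]] + [[-0.24, 0.12],[-0.12, 0.06]]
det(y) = 0.10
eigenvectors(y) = [[(0.71+0j), 0.71-0.00j], [-0.06+0.70j, (-0.06-0.7j)]]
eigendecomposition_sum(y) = [[(-0.08+0.13j), (0.13+0.1j)], [-0.12-0.10j, -0.10+0.12j]] + [[-0.08-0.13j, 0.13-0.10j], [-0.12+0.10j, (-0.1-0.12j)]]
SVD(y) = [[-0.44, 0.9], [0.9, 0.44]] @ diag([0.3340063693621516, 0.29400636936215163]) @ [[-0.44, -0.9], [-0.90, 0.44]]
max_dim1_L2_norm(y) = 0.33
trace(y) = -0.38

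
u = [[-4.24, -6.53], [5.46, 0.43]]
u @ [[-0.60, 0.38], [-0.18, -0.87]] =[[3.72, 4.07], [-3.35, 1.7]]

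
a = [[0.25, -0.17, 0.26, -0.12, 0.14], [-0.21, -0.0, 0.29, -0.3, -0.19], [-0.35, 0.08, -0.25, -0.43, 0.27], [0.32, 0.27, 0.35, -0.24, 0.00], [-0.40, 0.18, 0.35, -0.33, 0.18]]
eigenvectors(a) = [[-0.00-0.36j, (-0+0.36j), (0.05+0.07j), (0.05-0.07j), 0.31+0.00j], [0.12+0.35j, 0.12-0.35j, 0.24+0.54j, 0.24-0.54j, 0.60+0.00j], [(0.33+0.13j), (0.33-0.13j), (0.01+0.3j), 0.01-0.30j, (-0.65+0j)], [0.20-0.11j, 0.20+0.11j, 0.59+0.00j, 0.59-0.00j, (-0.2+0j)], [0.74+0.00j, 0.74-0.00j, (0.44+0.1j), 0.44-0.10j, (0.3+0j)]]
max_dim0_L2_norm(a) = 0.7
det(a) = -0.02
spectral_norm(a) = 0.91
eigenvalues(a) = [(0.28+0.39j), (0.28-0.39j), (-0.1+0.46j), (-0.1-0.46j), (-0.41+0j)]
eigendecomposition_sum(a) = [[(0.12+0.17j), -0.06-0.01j, (0.06+0.01j), -0.06+0.06j, (0.1-0.09j)], [(-0.17-0.13j), 0.07-0.01j, (-0.06+0.01j), (0.04-0.07j), (-0.07+0.12j)], [-0.20+0.04j, 0.04-0.05j, (-0.03+0.05j), -0.03-0.07j, 0.04+0.12j], [(-0.06+0.12j), -0.01-0.04j, 0.01+0.04j, (-0.05-0.02j), 0.08+0.03j], [(-0.35+0.23j), 0.03-0.13j, (-0.03+0.12j), (-0.11-0.12j), 0.18+0.20j]] + [[(0.12-0.17j),-0.06+0.01j,0.06-0.01j,-0.06-0.06j,0.10+0.09j],  [-0.17+0.13j,(0.07+0.01j),-0.06-0.01j,(0.04+0.07j),(-0.07-0.12j)],  [(-0.2-0.04j),(0.04+0.05j),-0.03-0.05j,-0.03+0.07j,(0.04-0.12j)],  [(-0.06-0.12j),-0.01+0.04j,(0.01-0.04j),-0.05+0.02j,(0.08-0.03j)],  [-0.35-0.23j,(0.03+0.13j),-0.03-0.12j,-0.11+0.12j,(0.18-0.2j)]] + [[0.02+0.02j, 0.02j, (0.02+0.02j), (-0.03+0.01j), -0.00-0.02j], [0.09+0.20j, -0.02+0.15j, 0.11+0.17j, (-0.25+0.05j), 0.02-0.12j], [0.11j, -0.04+0.07j, 0.02+0.10j, -0.12-0.02j, (0.03-0.05j)], [0.22-0.00j, (0.13+0.09j), 0.20-0.03j, (-0.05+0.25j), -0.10-0.07j], [(0.16+0.04j), 0.08+0.09j, (0.15+0.01j), (-0.08+0.18j), -0.06-0.07j]] + [[0.02-0.02j, -0.02j, 0.02-0.02j, -0.03-0.01j, (-0+0.02j)], [0.09-0.20j, (-0.02-0.15j), (0.11-0.17j), -0.25-0.05j, (0.02+0.12j)], [0.00-0.11j, -0.04-0.07j, 0.02-0.10j, -0.12+0.02j, (0.03+0.05j)], [0.22+0.00j, (0.13-0.09j), (0.2+0.03j), -0.05-0.25j, (-0.1+0.07j)], [0.16-0.04j, (0.08-0.09j), 0.15-0.01j, (-0.08-0.18j), (-0.06+0.07j)]] + [[-0.02-0.00j,(-0.04-0j),0.10-0.00j,(0.06+0j),-0.06+0.00j], [-0.04-0.00j,(-0.08-0j),(0.2-0j),(0.12+0j),-0.11+0.00j], [0.05+0.00j,(0.09+0j),(-0.22+0j),(-0.12-0j),(0.12-0j)], [0.01+0.00j,0.03+0.00j,-0.07+0.00j,(-0.04-0j),0.04-0.00j], [-0.02-0.00j,-0.04-0.00j,(0.1-0j),0.06+0.00j,(-0.05+0j)]]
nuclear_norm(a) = 2.62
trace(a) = -0.06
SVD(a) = [[0.04, -0.43, -0.38, 0.82, -0.04], [0.42, -0.20, 0.58, 0.11, -0.66], [0.52, 0.54, -0.57, -0.02, -0.33], [0.21, -0.69, -0.39, -0.56, -0.10], [0.71, -0.05, 0.21, 0.07, 0.67]] @ diag([0.910845848578976, 0.7423249463784817, 0.4163129574633063, 0.3077396827030465, 0.24370745423276136]) @ [[-0.53, 0.24, 0.36, -0.70, 0.21], [-0.61, -0.11, -0.76, 0.08, 0.15], [-0.54, -0.12, 0.35, 0.34, -0.67], [-0.07, -0.91, 0.24, -0.04, 0.33], [-0.22, 0.30, 0.33, 0.62, 0.61]]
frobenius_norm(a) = 1.31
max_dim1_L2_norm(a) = 0.68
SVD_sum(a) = [[-0.02,0.01,0.01,-0.02,0.01], [-0.2,0.09,0.14,-0.27,0.08], [-0.25,0.11,0.17,-0.33,0.1], [-0.1,0.05,0.07,-0.13,0.04], [-0.34,0.16,0.23,-0.46,0.14]] + [[0.2, 0.03, 0.25, -0.03, -0.05],[0.09, 0.02, 0.11, -0.01, -0.02],[-0.25, -0.04, -0.31, 0.03, 0.06],[0.31, 0.05, 0.39, -0.04, -0.08],[0.03, 0.0, 0.03, -0.0, -0.01]] + [[0.09, 0.02, -0.06, -0.05, 0.11], [-0.13, -0.03, 0.09, 0.08, -0.16], [0.13, 0.03, -0.08, -0.08, 0.16], [0.09, 0.02, -0.06, -0.06, 0.11], [-0.05, -0.01, 0.03, 0.03, -0.06]] + [[-0.02, -0.23, 0.06, -0.01, 0.08],[-0.00, -0.03, 0.01, -0.0, 0.01],[0.0, 0.0, -0.00, 0.00, -0.0],[0.01, 0.16, -0.04, 0.01, -0.06],[-0.0, -0.02, 0.01, -0.00, 0.01]] + [[0.0,  -0.0,  -0.0,  -0.01,  -0.01], [0.04,  -0.05,  -0.05,  -0.10,  -0.10], [0.02,  -0.02,  -0.03,  -0.05,  -0.05], [0.01,  -0.01,  -0.01,  -0.02,  -0.02], [-0.04,  0.05,  0.05,  0.1,  0.10]]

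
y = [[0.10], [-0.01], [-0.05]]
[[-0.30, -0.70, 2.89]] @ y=[[-0.17]]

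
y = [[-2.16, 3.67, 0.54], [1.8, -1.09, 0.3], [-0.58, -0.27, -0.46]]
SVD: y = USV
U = [[-0.91, -0.34, 0.23], [0.41, -0.73, 0.56], [-0.02, 0.60, 0.80]]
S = [4.68, 1.3, 0.09]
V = [[0.58, -0.81, -0.08], [-0.72, -0.46, -0.52], [0.39, 0.36, -0.85]]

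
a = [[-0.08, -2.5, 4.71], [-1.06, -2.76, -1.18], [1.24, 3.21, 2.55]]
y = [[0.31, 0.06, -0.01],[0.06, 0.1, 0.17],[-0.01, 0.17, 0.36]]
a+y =[[0.23, -2.44, 4.7], [-1.00, -2.66, -1.01], [1.23, 3.38, 2.91]]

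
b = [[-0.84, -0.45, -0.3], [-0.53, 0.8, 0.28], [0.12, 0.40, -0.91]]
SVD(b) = [[-0.60, 0.23, -0.77], [0.06, 0.97, 0.25], [0.80, 0.1, -0.59]] @ diag([1.0042103605102053, 0.9998769110297676, 0.9958452262442865]) @ [[0.56, 0.64, -0.53], [-0.7, 0.71, 0.11], [0.45, 0.31, 0.84]]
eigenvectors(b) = [[0.26+0.00j,(0.03+0.68j),(0.03-0.68j)], [(-0.95+0j),(-0.12+0.19j),-0.12-0.19j], [(-0.18+0j),(0.7+0j),(0.7-0j)]]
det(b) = 1.00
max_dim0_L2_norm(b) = 1.0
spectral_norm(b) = 1.00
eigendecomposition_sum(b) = [[(0.07-0j),-0.25-0.00j,-0.05+0.00j],[(-0.25+0j),(0.9+0j),(0.17-0j)],[(-0.05+0j),0.17+0.00j,(0.03-0j)]] + [[-0.45+0.10j,-0.10+0.11j,-0.13-0.45j], [-0.14-0.06j,(-0.05+0.01j),(0.05-0.14j)], [(0.08+0.48j),0.11+0.11j,-0.47+0.11j]] + [[(-0.45-0.1j), -0.10-0.11j, (-0.13+0.45j)],[(-0.14+0.06j), (-0.05-0.01j), 0.05+0.14j],[0.08-0.48j, (0.11-0.11j), (-0.47-0.11j)]]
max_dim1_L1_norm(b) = 1.61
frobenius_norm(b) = 1.73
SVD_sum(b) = [[-0.34,-0.38,0.32], [0.03,0.04,-0.03], [0.45,0.51,-0.43]] + [[-0.16,0.17,0.03], [-0.67,0.69,0.11], [-0.07,0.07,0.01]] + [[-0.34, -0.23, -0.64], [0.11, 0.08, 0.21], [-0.26, -0.18, -0.50]]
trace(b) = -0.95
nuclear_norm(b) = 3.00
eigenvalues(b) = [(1+0j), (-0.98+0.22j), (-0.98-0.22j)]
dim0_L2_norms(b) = [1.0, 1.0, 1.0]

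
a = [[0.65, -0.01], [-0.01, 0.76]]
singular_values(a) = [0.76, 0.65]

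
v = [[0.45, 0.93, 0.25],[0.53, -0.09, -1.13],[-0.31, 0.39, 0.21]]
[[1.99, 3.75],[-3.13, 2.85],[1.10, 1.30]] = v @ [[0.04, -0.08], [1.4, 4.86], [2.68, -2.95]]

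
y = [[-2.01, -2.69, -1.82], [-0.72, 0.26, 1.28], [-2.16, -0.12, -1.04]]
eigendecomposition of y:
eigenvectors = [[0.64, -0.73, 0.14], [-0.63, 0.09, -0.58], [-0.44, -0.68, 0.8]]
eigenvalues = [1.9, -3.35, -1.34]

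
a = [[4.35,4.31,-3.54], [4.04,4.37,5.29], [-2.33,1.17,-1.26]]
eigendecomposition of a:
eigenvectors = [[-0.53, 0.77, -0.72], [0.6, 0.63, 0.51], [-0.6, -0.11, 0.47]]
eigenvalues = [-4.5, 8.38, 3.58]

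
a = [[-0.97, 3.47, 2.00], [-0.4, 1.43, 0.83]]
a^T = [[-0.97, -0.40], [3.47, 1.43], [2.0, 0.83]]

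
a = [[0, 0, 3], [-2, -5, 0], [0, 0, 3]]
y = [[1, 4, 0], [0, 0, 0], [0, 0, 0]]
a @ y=[[0, 0, 0], [-2, -8, 0], [0, 0, 0]]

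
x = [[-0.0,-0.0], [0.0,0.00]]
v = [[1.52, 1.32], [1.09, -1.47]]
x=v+[[-1.52, -1.32],[-1.09, 1.47]]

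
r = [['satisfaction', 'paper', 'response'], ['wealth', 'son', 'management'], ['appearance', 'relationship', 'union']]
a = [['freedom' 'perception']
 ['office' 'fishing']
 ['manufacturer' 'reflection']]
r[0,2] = 'response'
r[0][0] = 'satisfaction'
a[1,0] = 'office'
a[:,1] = ['perception', 'fishing', 'reflection']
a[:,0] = ['freedom', 'office', 'manufacturer']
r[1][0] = 'wealth'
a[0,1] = 'perception'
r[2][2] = 'union'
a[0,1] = 'perception'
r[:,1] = ['paper', 'son', 'relationship']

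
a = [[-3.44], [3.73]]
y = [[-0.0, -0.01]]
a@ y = [[0.0, 0.03],[0.00, -0.04]]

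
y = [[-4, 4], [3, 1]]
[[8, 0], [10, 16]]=y@[[2, 4], [4, 4]]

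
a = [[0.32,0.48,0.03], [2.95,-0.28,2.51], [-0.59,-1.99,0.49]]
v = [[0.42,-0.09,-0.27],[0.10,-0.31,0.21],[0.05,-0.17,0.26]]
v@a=[[0.03, 0.76, -0.35], [-1.01, -0.28, -0.67], [-0.64, -0.45, -0.3]]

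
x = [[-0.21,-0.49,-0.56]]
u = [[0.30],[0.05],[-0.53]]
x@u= [[0.21]]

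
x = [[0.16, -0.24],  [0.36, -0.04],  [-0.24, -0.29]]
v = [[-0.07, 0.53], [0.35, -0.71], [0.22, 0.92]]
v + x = [[0.09, 0.29],  [0.71, -0.75],  [-0.02, 0.63]]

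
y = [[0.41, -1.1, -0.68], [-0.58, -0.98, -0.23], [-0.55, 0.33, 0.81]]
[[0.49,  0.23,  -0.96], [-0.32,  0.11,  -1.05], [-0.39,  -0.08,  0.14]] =y @ [[0.89, 0.12, 0.16], [-0.25, -0.20, 1.01], [0.22, 0.06, -0.13]]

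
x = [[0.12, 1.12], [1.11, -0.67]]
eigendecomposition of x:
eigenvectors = [[0.82, -0.58], [0.58, 0.82]]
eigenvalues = [0.91, -1.46]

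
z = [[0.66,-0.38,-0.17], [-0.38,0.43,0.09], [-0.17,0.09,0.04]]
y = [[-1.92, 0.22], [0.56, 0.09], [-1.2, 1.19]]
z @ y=[[-1.28, -0.09], [0.86, 0.06], [0.33, 0.02]]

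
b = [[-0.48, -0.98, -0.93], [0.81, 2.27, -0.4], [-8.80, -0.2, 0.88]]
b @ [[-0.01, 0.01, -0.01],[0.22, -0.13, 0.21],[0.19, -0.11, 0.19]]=[[-0.39, 0.22, -0.38], [0.42, -0.24, 0.39], [0.21, -0.16, 0.21]]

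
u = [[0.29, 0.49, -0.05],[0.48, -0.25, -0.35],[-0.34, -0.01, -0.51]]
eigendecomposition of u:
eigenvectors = [[0.81+0.00j, (-0.37-0.13j), -0.37+0.13j], [(0.54+0j), 0.70+0.00j, (0.7-0j)], [-0.25+0.00j, (0.09-0.59j), 0.09+0.59j]]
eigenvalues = [(0.63+0j), (-0.55+0.21j), (-0.55-0.21j)]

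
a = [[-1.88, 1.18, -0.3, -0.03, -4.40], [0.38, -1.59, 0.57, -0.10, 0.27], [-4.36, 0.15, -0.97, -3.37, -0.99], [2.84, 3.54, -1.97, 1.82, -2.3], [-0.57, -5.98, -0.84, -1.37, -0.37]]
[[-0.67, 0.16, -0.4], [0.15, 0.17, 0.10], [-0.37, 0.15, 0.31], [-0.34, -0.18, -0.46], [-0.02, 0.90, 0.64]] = a@[[0.10, 0.03, -0.01], [-0.01, -0.13, -0.08], [0.11, -0.05, -0.09], [-0.08, -0.05, -0.08], [0.10, -0.08, 0.08]]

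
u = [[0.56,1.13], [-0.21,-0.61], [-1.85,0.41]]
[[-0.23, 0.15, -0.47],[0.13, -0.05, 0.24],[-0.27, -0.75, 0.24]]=u @ [[0.09,0.39,-0.2], [-0.25,-0.06,-0.32]]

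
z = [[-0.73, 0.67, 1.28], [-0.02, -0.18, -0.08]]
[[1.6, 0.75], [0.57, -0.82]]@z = [[-1.18, 0.94, 1.99], [-0.4, 0.53, 0.80]]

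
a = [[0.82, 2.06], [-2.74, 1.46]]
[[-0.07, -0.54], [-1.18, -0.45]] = a @ [[0.34, 0.02], [-0.17, -0.27]]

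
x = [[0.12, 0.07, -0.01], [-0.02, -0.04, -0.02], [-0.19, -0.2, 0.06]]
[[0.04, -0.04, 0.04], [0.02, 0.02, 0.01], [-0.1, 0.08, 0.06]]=x @ [[0.29, -0.12, 0.94],  [-0.05, -0.36, -1.0],  [-0.94, -0.26, 0.6]]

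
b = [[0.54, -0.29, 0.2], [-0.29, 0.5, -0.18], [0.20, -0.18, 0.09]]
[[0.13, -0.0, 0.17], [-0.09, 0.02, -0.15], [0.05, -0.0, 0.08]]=b @ [[0.24,0.06,0.20], [-0.07,0.03,-0.15], [-0.09,-0.12,0.10]]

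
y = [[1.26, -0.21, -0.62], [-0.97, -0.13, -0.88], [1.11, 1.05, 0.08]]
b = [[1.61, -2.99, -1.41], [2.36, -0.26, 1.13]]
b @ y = [[3.36, -1.43, 1.52],[4.48, 0.72, -1.14]]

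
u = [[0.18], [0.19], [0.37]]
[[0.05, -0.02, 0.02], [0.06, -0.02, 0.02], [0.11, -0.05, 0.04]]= u@[[0.3, -0.13, 0.11]]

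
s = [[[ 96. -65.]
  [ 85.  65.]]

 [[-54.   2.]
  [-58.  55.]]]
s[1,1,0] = -58.0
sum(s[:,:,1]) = 57.0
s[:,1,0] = [85.0, -58.0]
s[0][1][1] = 65.0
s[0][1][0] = 85.0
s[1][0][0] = -54.0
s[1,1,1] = 55.0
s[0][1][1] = 65.0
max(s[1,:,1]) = 55.0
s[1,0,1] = 2.0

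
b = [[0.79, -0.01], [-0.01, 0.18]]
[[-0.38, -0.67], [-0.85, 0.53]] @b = [[-0.29, -0.12], [-0.68, 0.1]]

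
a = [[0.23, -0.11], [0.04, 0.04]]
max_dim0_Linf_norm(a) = 0.23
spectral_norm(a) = 0.26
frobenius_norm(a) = 0.26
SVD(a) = [[-1.00, -0.08], [-0.08, 1.0]] @ diag([0.25567673577138794, 0.05319216845822207]) @ [[-0.91, 0.42],[0.42, 0.91]]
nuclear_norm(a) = 0.31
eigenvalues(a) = [0.2, 0.07]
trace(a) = 0.27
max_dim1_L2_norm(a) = 0.25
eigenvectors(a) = [[0.97, 0.56], [0.24, 0.83]]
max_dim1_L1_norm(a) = 0.34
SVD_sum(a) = [[0.23, -0.11], [0.02, -0.01]] + [[-0.00, -0.0],[0.02, 0.05]]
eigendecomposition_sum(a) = [[0.24, -0.16], [0.06, -0.04]] + [[-0.01,0.05],[-0.02,0.08]]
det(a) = 0.01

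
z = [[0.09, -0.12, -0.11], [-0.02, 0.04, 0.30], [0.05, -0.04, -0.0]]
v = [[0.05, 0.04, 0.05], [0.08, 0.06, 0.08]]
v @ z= [[0.01, -0.01, 0.01], [0.01, -0.01, 0.01]]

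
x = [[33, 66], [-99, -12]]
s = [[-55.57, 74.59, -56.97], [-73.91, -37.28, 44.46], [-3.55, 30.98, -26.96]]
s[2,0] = -3.55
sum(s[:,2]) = -39.47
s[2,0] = -3.55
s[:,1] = [74.59, -37.28, 30.98]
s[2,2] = -26.96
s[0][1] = 74.59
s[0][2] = -56.97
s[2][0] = -3.55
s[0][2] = -56.97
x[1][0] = -99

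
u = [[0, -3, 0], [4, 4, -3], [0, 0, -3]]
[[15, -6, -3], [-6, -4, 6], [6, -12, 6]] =u @ [[2, 0, -1], [-5, 2, 1], [-2, 4, -2]]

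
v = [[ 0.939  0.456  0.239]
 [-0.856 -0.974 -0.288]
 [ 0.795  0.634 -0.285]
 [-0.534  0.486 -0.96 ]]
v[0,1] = 0.456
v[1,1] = -0.974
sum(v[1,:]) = -2.118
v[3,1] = 0.486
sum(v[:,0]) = 0.344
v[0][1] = 0.456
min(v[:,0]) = -0.856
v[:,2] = [0.239, -0.288, -0.285, -0.96]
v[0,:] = [0.939, 0.456, 0.239]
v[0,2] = 0.239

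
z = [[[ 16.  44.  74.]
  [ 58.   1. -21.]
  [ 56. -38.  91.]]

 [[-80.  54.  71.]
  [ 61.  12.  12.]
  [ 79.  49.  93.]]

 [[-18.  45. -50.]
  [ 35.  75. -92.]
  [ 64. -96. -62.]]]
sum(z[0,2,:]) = 109.0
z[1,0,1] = 54.0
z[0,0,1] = 44.0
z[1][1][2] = 12.0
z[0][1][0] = 58.0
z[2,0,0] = -18.0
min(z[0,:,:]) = -38.0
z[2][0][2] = -50.0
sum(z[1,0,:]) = 45.0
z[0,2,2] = 91.0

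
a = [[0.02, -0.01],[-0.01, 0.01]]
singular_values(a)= [0.03, 0.0]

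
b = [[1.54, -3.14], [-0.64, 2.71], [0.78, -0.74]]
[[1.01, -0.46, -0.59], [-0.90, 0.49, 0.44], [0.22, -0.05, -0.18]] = b @ [[-0.04, 0.13, -0.10],[-0.34, 0.21, 0.14]]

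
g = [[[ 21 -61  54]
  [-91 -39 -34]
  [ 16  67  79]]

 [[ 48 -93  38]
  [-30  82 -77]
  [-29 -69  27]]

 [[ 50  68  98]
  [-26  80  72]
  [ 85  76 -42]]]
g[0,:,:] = [[21, -61, 54], [-91, -39, -34], [16, 67, 79]]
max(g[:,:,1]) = 82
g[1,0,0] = 48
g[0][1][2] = -34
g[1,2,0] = -29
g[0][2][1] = 67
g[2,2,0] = 85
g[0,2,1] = 67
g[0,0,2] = 54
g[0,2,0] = 16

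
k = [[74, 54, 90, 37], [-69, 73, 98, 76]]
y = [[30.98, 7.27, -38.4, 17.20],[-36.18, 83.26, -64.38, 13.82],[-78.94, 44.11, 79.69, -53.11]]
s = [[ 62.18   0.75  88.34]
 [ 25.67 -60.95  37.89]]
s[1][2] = 37.89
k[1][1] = 73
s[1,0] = 25.67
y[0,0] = 30.98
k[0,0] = 74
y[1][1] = 83.26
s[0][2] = 88.34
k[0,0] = 74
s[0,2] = 88.34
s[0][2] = 88.34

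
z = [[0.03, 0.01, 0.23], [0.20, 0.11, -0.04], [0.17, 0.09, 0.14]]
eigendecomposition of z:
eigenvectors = [[-0.57, -0.58, 0.49],[-0.40, 0.8, -0.87],[-0.72, 0.14, -0.04]]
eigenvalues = [0.33, -0.04, -0.0]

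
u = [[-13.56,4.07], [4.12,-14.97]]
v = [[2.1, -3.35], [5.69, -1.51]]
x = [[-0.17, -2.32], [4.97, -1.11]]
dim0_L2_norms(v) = [6.07, 3.67]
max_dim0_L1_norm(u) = 19.04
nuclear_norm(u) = 28.53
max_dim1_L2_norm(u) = 15.53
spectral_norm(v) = 6.68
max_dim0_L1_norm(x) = 5.14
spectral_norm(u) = 18.42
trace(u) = -28.53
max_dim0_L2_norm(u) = 15.51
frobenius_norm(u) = 21.01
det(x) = 11.72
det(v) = 15.89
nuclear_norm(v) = 9.06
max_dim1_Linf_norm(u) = 14.97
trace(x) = -1.28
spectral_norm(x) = 5.11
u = x @ v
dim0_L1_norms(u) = [17.68, 19.04]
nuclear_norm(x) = 7.40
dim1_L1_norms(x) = [2.49, 6.08]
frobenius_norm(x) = 5.60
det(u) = 186.22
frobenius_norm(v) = 7.09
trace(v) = 0.59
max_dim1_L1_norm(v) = 7.2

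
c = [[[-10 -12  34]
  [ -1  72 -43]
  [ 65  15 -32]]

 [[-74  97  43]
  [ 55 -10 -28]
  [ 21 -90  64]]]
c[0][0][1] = -12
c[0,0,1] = -12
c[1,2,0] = 21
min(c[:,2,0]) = 21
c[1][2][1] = -90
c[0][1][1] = 72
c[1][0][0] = -74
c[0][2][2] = -32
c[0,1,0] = -1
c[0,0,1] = -12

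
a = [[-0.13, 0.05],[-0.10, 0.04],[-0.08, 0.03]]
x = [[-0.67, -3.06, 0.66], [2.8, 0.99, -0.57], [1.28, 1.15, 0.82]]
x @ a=[[0.34,-0.14],[-0.42,0.16],[-0.35,0.13]]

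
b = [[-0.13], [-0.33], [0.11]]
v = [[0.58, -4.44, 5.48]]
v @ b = [[1.99]]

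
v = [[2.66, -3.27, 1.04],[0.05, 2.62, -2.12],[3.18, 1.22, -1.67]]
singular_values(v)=[5.17, 4.21, 0.39]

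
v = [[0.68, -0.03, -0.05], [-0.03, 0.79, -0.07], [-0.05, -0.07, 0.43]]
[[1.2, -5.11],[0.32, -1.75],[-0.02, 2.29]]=v @ [[1.81, -7.30], [0.5, -2.12], [0.25, 4.14]]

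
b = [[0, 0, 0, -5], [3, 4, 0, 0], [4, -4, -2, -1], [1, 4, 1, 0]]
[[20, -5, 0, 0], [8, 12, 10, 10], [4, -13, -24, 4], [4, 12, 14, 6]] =b@[[0, 0, -2, 2], [2, 3, 4, 1], [-4, 0, 0, 0], [-4, 1, 0, 0]]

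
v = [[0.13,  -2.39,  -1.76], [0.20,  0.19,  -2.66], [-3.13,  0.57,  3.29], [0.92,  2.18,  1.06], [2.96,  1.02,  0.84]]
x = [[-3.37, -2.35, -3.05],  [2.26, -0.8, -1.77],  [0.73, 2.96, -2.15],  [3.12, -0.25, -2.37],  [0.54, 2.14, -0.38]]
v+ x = [[-3.24, -4.74, -4.81], [2.46, -0.61, -4.43], [-2.4, 3.53, 1.14], [4.04, 1.93, -1.31], [3.50, 3.16, 0.46]]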